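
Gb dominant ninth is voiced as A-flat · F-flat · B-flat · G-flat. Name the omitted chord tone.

Gb dominant ninth = G-flat, B-flat, D-flat, F-flat, A-flat. The voicing lacks the 5th (perfect 5th), D-flat.

D-flat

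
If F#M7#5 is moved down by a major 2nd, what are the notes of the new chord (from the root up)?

A major 2nd down from F# is E, so the new chord is E augmented major seventh.
Root: E
Major 3rd (3rd): G#
Augmented 5th (5th): B#
Major 7th (7th): D#

E – G# – B# – D#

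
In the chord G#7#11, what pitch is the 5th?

G#7#11 is built on G#; its 5th is a perfect 5th above the root.
A fifth above G uses the letter D, and the perfect 5th above G# is D#.

D#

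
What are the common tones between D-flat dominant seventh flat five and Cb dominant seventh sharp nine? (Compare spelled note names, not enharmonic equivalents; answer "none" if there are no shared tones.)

Cb

D-flat dominant seventh flat five = Db, F, Abb, Cb.
Cb dominant seventh sharp nine = Cb, Eb, Gb, Bbb, D.
Shared: Cb.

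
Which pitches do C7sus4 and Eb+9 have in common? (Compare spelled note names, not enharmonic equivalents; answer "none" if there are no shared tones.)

C7sus4 = C, F, G, Bb.
Eb+9 = Eb, G, B, Db, F.
Shared: F, G.

F G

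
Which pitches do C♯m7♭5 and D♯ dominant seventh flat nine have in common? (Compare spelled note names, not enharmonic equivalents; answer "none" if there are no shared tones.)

C# – E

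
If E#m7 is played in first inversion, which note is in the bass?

G♯

E#m7 = E♯–G♯–B♯–D♯. First inversion → third in the bass = G♯.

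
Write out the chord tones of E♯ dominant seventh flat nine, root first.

E# – G## – B# – D# – F#

E♯ dominant seventh flat nine: dominant seventh flat nine on E#.
- root: E#
- major 3rd: G##
- perfect 5th: B#
- minor 7th: D#
- minor 9th: F#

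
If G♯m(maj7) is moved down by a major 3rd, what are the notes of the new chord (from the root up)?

E, G, B, D#

G# down a major 3rd → E. New chord: E minor-major seventh.
- root: E
- minor 3rd: G
- perfect 5th: B
- major 7th: D#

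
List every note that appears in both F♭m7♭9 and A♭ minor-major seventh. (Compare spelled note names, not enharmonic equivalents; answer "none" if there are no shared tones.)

Cb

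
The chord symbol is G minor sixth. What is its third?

B-flat

Root of G minor sixth = G. The 3rd is a minor 3rd: G up a minor 3rd → B-flat.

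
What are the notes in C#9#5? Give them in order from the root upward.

C#, E#, G##, B, D#

C#9#5 is a dominant ninth sharp five built on C#.
Root: C#
Major 3rd (3rd): E#
Augmented 5th (5th): G##
Minor 7th (7th): B
Major 9th (9th): D#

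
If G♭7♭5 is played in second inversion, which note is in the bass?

Dbb

G♭7♭5 = Gb–Bb–Dbb–Fb. Second inversion → fifth in the bass = Dbb.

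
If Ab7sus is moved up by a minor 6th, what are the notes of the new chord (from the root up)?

F♭ B𝄫 C♭ E𝄫

A minor 6th up from A♭ is F♭, so the new chord is F♭ dominant seventh suspended fourth.
F♭ — root
B𝄫 — perfect 4th
C♭ — perfect 5th
E𝄫 — minor 7th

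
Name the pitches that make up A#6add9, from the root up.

A♯, C𝄪, E♯, F𝄪, B♯

Root A♯, quality six-nine:
Root: A♯
Major 3rd (3rd): C𝄪
Perfect 5th (5th): E♯
Major 6th (6th): F𝄪
Major 9th (9th): B♯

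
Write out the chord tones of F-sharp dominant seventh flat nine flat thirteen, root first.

F-sharp – A-sharp – C-sharp – E – G – D

Root F-sharp, quality dominant seventh flat nine flat thirteen:
- root: F-sharp
- major 3rd: A-sharp
- perfect 5th: C-sharp
- minor 7th: E
- minor 9th: G
- minor 13th: D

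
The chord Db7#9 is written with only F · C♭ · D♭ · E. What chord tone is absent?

Db7#9 = D♭, F, A♭, C♭, E. The voicing lacks the 5th (perfect 5th), A♭.

A♭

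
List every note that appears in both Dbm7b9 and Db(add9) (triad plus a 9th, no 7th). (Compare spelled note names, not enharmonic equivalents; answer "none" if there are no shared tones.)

Db – Ab

Dbm7b9: Db Fb Ab Cb Ebb
Db(add9): Db F Ab Eb
Common to both → Db, Ab.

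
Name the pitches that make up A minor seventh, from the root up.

A, C, E, G

Root A, quality minor seventh:
root → A
3rd (minor 3rd) → C
5th (perfect 5th) → E
7th (minor 7th) → G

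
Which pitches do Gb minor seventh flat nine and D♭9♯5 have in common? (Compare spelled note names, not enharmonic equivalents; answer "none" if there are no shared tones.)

Db

Gb minor seventh flat nine: Gb Bbb Db Fb Abb
D♭9♯5: Db F A Cb Eb
Common to both → Db.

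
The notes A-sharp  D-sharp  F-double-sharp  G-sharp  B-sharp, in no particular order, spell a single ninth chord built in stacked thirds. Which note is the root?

Stacking in thirds gives G-sharp – B-sharp – D-sharp – F-double-sharp – A-sharp, so G-sharp is the root — G-sharp major ninth.

G-sharp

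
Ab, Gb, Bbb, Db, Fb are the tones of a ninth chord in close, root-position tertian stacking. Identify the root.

Stacking in thirds gives Gb – Bbb – Db – Fb – Ab, so Gb is the root — Gb minor ninth.

Gb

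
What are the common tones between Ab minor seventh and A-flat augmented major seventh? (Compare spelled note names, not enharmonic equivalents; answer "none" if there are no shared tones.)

Ab minor seventh = A-flat, C-flat, E-flat, G-flat.
A-flat augmented major seventh = A-flat, C, E, G.
Shared: A-flat.

A-flat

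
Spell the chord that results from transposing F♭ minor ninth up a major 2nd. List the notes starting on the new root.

A major 2nd up from Fb is Gb, so the new chord is Gb minor ninth.
Root: Gb
Minor 3rd (3rd): Bbb
Perfect 5th (5th): Db
Minor 7th (7th): Fb
Major 9th (9th): Ab

Gb  Bbb  Db  Fb  Ab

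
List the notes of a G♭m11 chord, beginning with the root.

Gb – Bbb – Db – Fb – Ab – Cb

Root Gb, quality minor eleventh:
Gb — root
Bbb — minor 3rd
Db — perfect 5th
Fb — minor 7th
Ab — major 9th
Cb — perfect 11th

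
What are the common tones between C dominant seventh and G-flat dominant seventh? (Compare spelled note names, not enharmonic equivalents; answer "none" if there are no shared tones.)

C dominant seventh: C E G Bb
G-flat dominant seventh: Gb Bb Db Fb
Common to both → Bb.

Bb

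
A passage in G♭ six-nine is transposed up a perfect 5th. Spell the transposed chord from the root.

D♭  F  A♭  B♭  E♭

G♭ up a perfect 5th → D♭. New chord: D♭ six-nine.
D♭ — root
F — major 3rd
A♭ — perfect 5th
B♭ — major 6th
E♭ — major 9th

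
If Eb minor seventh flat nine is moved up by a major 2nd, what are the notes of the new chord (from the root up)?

F, A-flat, C, E-flat, G-flat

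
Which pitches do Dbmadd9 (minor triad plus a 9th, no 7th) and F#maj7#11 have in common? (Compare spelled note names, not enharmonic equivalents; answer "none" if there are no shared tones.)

Dbmadd9: Db Fb Ab Eb
F#maj7#11: F# A# C# E# B#
Common to both → none.

none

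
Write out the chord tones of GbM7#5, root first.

Gb Bb D F

GbM7#5: augmented major seventh on Gb.
Root: Gb
Major 3rd (3rd): Bb
Augmented 5th (5th): D
Major 7th (7th): F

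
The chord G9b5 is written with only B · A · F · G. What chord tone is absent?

Db

The full G9b5 chord is G, B, Db, F, A.
Comparing with the voicing, the diminished 5th (5th) — Db — is absent.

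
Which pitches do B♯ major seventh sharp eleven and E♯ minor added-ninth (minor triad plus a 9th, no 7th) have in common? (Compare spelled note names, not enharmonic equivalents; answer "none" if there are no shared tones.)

B♯ major seventh sharp eleven = B-sharp, D-double-sharp, F-double-sharp, A-double-sharp, E-double-sharp.
E♯ minor added-ninth = E-sharp, G-sharp, B-sharp, F-double-sharp.
Shared: B-sharp, F-double-sharp.

B-sharp F-double-sharp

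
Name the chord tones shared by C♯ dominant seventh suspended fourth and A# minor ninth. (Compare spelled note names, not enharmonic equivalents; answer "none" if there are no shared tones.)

C-sharp, G-sharp

C♯ dominant seventh suspended fourth: C-sharp F-sharp G-sharp B
A# minor ninth: A-sharp C-sharp E-sharp G-sharp B-sharp
Common to both → C-sharp, G-sharp.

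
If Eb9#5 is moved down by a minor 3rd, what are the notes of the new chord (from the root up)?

C – E – G# – Bb – D

A minor 3rd down from Eb is C, so the new chord is C dominant ninth sharp five.
Root: C
Major 3rd (3rd): E
Augmented 5th (5th): G#
Minor 7th (7th): Bb
Major 9th (9th): D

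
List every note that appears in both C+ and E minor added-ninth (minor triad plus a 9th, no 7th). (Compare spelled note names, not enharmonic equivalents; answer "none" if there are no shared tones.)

C+: C E G#
E minor added-ninth: E G B F#
Common to both → E.

E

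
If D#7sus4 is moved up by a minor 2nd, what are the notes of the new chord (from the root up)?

D# up a minor 2nd → E. New chord: E dominant seventh suspended fourth.
- root: E
- perfect 4th: A
- perfect 5th: B
- minor 7th: D

E  A  B  D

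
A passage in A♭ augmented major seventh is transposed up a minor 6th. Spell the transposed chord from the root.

F-flat, A-flat, C, E-flat

A-flat up a minor 6th → F-flat. New chord: F-flat augmented major seventh.
- root: F-flat
- major 3rd: A-flat
- augmented 5th: C
- major 7th: E-flat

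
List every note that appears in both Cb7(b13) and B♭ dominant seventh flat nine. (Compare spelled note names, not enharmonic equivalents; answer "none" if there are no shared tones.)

C♭

Cb7(b13) = C♭, E♭, G♭, B𝄫, A𝄫.
B♭ dominant seventh flat nine = B♭, D, F, A♭, C♭.
Shared: C♭.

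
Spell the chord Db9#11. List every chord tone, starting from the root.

Db F Ab Cb Eb G

Root Db, quality dominant ninth sharp eleven:
Db — root
F — major 3rd
Ab — perfect 5th
Cb — minor 7th
Eb — major 9th
G — augmented 11th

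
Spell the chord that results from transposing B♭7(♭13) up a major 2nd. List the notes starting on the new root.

Bb up a major 2nd → C. New chord: C dominant seventh flat thirteen.
C — root
E — major 3rd
G — perfect 5th
Bb — minor 7th
Ab — minor 13th

C, E, G, Bb, Ab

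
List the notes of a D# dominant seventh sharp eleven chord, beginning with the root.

Root D#, quality dominant seventh sharp eleven:
Root: D#
Major 3rd (3rd): F##
Perfect 5th (5th): A#
Minor 7th (7th): C#
Augmented 11th (11th): G##

D#, F##, A#, C#, G##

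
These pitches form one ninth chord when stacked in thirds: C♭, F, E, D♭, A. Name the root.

Arranged so that each adjacent pair is a third by letter name: D♭ – F – A – C♭ – E.
The bottom of that stack, D♭, is the root (this is D♭ dominant seventh sharp nine sharp five).

D♭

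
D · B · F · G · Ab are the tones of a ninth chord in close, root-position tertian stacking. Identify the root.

G

Stacking in thirds gives G – B – D – F – Ab, so G is the root — G dominant seventh flat nine.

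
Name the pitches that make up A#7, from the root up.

A#  C##  E#  G#

Root A#, quality dominant seventh:
Root: A#
Major 3rd (3rd): C##
Perfect 5th (5th): E#
Minor 7th (7th): G#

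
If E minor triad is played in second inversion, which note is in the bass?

E minor triad = E–G–B. Second inversion → fifth in the bass = B.

B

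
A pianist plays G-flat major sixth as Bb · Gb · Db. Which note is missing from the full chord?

The full G-flat major sixth chord is Gb, Bb, Db, Eb.
Comparing with the voicing, the major 6th (6th) — Eb — is absent.

Eb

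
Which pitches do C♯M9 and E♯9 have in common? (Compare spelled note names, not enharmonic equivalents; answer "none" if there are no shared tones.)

C♯M9 = C#, E#, G#, B#, D#.
E♯9 = E#, G##, B#, D#, F##.
Shared: E#, B#, D#.

E# B# D#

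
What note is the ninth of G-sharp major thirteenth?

G-sharp major thirteenth is built on G-sharp; its 9th is a major 9th above the root.
A second above G uses the letter A, and the major 9th above G-sharp is A-sharp.

A-sharp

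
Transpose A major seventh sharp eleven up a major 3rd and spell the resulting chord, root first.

C# E# G# B# F##

Transposed root: A → C# (major 3rd up). So we spell C# major seventh sharp eleven:
- root: C#
- major 3rd: E#
- perfect 5th: G#
- major 7th: B#
- augmented 11th: F##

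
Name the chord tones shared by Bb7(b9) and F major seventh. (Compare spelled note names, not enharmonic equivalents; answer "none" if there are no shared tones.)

F

Bb7(b9): Bb D F Ab Cb
F major seventh: F A C E
Common to both → F.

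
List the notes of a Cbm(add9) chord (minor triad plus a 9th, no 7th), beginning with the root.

Cbm(add9) is a minor added-ninth built on Cb.
root → Cb
3rd (minor 3rd) → Ebb
5th (perfect 5th) → Gb
9th (major 9th) → Db

Cb, Ebb, Gb, Db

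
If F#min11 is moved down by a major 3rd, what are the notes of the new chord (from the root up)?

D – F – A – C – E – G

A major 3rd down from F# is D, so the new chord is D minor eleventh.
- root: D
- minor 3rd: F
- perfect 5th: A
- minor 7th: C
- major 9th: E
- perfect 11th: G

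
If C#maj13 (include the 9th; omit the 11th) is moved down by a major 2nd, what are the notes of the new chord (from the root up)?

Transposed root: C# → B (major 2nd down). So we spell B major thirteenth:
- root: B
- major 3rd: D#
- perfect 5th: F#
- major 7th: A#
- major 9th: C#
- major 13th: G#

B, D#, F#, A#, C#, G#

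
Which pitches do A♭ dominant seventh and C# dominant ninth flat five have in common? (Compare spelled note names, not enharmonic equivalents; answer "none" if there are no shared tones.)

none

A♭ dominant seventh: A-flat C E-flat G-flat
C# dominant ninth flat five: C-sharp E-sharp G B D-sharp
Common to both → none.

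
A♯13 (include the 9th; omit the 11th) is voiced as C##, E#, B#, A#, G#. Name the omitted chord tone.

F##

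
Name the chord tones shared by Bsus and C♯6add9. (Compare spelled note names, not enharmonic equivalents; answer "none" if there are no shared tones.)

Bsus = B, E, F#.
C♯6add9 = C#, E#, G#, A#, D#.
Shared: none.

none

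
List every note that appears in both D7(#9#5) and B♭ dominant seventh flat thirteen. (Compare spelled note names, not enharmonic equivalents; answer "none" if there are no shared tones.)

D

D7(#9#5): D F# A# C E#
B♭ dominant seventh flat thirteen: Bb D F Ab Gb
Common to both → D.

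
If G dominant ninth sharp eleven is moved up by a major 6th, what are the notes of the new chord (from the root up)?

E G-sharp B D F-sharp A-sharp

G up a major 6th → E. New chord: E dominant ninth sharp eleven.
E — root
G-sharp — major 3rd
B — perfect 5th
D — minor 7th
F-sharp — major 9th
A-sharp — augmented 11th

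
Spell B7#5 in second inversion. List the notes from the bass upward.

F𝄪 A B D♯

B7#5 = B–D♯–F𝄪–A; second inversion → fifth (F𝄪) lowest.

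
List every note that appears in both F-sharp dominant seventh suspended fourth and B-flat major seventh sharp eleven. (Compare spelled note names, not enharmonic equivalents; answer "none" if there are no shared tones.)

F-sharp dominant seventh suspended fourth: F-sharp B C-sharp E
B-flat major seventh sharp eleven: B-flat D F A E
Common to both → E.

E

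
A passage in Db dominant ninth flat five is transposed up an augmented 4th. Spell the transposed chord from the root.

An augmented 4th up from D-flat is G, so the new chord is G dominant ninth flat five.
G — root
B — major 3rd
D-flat — diminished 5th
F — minor 7th
A — major 9th

G B D-flat F A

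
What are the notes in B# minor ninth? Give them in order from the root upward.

B-sharp  D-sharp  F-double-sharp  A-sharp  C-double-sharp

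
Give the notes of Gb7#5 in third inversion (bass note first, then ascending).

Fb Gb Bb D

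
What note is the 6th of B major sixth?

G#

Root of B major sixth = B. The 6th is a major 6th: B up a major 6th → G#.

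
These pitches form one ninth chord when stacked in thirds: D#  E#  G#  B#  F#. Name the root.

E#

Stacking in thirds gives E# – G# – B# – D# – F#, so E# is the root — E# minor seventh flat nine.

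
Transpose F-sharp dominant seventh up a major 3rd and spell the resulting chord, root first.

A major 3rd up from F# is A#, so the new chord is A# dominant seventh.
A# — root
C## — major 3rd
E# — perfect 5th
G# — minor 7th

A#  C##  E#  G#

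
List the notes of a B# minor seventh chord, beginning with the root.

B-sharp – D-sharp – F-double-sharp – A-sharp

B# minor seventh is a minor seventh built on B-sharp.
root → B-sharp
3rd (minor 3rd) → D-sharp
5th (perfect 5th) → F-double-sharp
7th (minor 7th) → A-sharp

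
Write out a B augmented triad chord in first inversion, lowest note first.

B augmented triad = B–D-sharp–F-double-sharp; first inversion → third (D-sharp) lowest.

D-sharp – F-double-sharp – B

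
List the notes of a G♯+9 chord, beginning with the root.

G#  B#  D##  F#  A#

G♯+9 is a dominant ninth sharp five built on G#.
Root: G#
Major 3rd (3rd): B#
Augmented 5th (5th): D##
Minor 7th (7th): F#
Major 9th (9th): A#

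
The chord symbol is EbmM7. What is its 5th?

Bb

EbmM7 is built on Eb; its 5th is a perfect 5th above the root.
A fifth above E uses the letter B, and the perfect 5th above Eb is Bb.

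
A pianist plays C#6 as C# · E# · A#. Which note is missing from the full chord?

G#

C#6 = C#, E#, G#, A#. The voicing lacks the 5th (perfect 5th), G#.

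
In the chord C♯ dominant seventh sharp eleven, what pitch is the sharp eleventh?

Root of C♯ dominant seventh sharp eleven = C-sharp. The 11th is an augmented 11th: C-sharp up an augmented 11th → F-double-sharp.

F-double-sharp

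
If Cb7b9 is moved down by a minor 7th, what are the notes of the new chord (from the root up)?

D♭ F A♭ C♭ E𝄫

A minor 7th down from C♭ is D♭, so the new chord is D♭ dominant seventh flat nine.
- root: D♭
- major 3rd: F
- perfect 5th: A♭
- minor 7th: C♭
- minor 9th: E𝄫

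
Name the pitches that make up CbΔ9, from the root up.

Cb, Eb, Gb, Bb, Db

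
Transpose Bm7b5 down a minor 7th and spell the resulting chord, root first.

A minor 7th down from B is C#, so the new chord is C# half-diminished seventh.
Root: C#
Minor 3rd (3rd): E
Diminished 5th (5th): G
Minor 7th (7th): B

C#  E  G  B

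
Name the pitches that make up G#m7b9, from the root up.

G# B D# F# A

G#m7b9: minor seventh flat nine on G#.
G# — root
B — minor 3rd
D# — perfect 5th
F# — minor 7th
A — minor 9th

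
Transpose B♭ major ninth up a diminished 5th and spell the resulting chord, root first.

F♭ A♭ C♭ E♭ G♭

Transposed root: B♭ → F♭ (diminished 5th up). So we spell F♭ major ninth:
root → F♭
3rd (major 3rd) → A♭
5th (perfect 5th) → C♭
7th (major 7th) → E♭
9th (major 9th) → G♭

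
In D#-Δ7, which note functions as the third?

D#-Δ7 is built on D♯; its 3rd is a minor 3rd above the root.
A third above D uses the letter F, and the minor 3rd above D♯ is F♯.

F♯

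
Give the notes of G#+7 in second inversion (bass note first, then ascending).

In root position, G#+7 is G#–B#–D##–F#.
Second inversion puts the fifth (D##) in the bass.

D## F# G# B#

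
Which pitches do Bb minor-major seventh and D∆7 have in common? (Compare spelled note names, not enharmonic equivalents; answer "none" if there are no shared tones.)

Bb minor-major seventh: Bb Db F A
D∆7: D F# A C#
Common to both → A.

A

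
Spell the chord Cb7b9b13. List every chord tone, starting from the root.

Cb, Eb, Gb, Bbb, Dbb, Abb

Cb7b9b13 is a dominant seventh flat nine flat thirteen built on Cb.
- root: Cb
- major 3rd: Eb
- perfect 5th: Gb
- minor 7th: Bbb
- minor 9th: Dbb
- minor 13th: Abb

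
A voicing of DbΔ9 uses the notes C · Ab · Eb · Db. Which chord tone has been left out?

DbΔ9 = Db, F, Ab, C, Eb. The voicing lacks the 3rd (major 3rd), F.

F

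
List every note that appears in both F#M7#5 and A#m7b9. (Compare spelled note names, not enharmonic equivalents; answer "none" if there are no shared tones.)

F#M7#5 = F♯, A♯, C𝄪, E♯.
A#m7b9 = A♯, C♯, E♯, G♯, B.
Shared: A♯, E♯.

A♯  E♯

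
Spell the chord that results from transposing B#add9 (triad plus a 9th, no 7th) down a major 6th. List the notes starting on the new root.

D♯, F𝄪, A♯, E♯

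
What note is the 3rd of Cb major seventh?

Cb major seventh is built on Cb; its 3rd is a major 3rd above the root.
A third above C uses the letter E, and the major 3rd above Cb is Eb.

Eb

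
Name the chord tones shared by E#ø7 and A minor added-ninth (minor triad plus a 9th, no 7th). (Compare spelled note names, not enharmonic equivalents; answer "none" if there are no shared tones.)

E#ø7 = E♯, G♯, B, D♯.
A minor added-ninth = A, C, E, B.
Shared: B.

B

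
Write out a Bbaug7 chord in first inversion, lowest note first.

Bbaug7 = Bb–D–F#–Ab; first inversion → third (D) lowest.

D – F# – Ab – Bb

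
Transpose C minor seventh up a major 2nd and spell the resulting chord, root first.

Transposed root: C → D (major 2nd up). So we spell D minor seventh:
Root: D
Minor 3rd (3rd): F
Perfect 5th (5th): A
Minor 7th (7th): C

D, F, A, C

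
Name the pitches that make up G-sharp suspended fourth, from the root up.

Root G#, quality suspended fourth:
- root: G#
- perfect 4th: C#
- perfect 5th: D#

G#, C#, D#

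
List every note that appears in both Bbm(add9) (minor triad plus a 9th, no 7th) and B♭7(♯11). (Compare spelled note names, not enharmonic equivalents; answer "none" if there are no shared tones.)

Bbm(add9): Bb Db F C
B♭7(♯11): Bb D F Ab E
Common to both → Bb, F.

Bb F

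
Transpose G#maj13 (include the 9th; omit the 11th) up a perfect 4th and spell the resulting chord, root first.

C♯ E♯ G♯ B♯ D♯ A♯

A perfect 4th up from G♯ is C♯, so the new chord is C♯ major thirteenth.
Root: C♯
Major 3rd (3rd): E♯
Perfect 5th (5th): G♯
Major 7th (7th): B♯
Major 9th (9th): D♯
Major 13th (13th): A♯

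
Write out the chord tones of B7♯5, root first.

B, D#, F##, A

Root B, quality augmented seventh:
- root: B
- major 3rd: D#
- augmented 5th: F##
- minor 7th: A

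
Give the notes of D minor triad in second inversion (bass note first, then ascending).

A, D, F

In root position, D minor triad is D–F–A.
Second inversion puts the fifth (A) in the bass.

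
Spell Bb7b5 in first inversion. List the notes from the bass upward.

D, Fb, Ab, Bb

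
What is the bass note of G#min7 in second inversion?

D#

G#min7 in root position is G#–B–D#–F#.
Second inversion places the fifth in the bass, which is D#.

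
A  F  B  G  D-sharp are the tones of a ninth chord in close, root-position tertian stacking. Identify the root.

G

Arranged so that each adjacent pair is a third by letter name: G – B – D-sharp – F – A.
The bottom of that stack, G, is the root (this is G dominant ninth sharp five).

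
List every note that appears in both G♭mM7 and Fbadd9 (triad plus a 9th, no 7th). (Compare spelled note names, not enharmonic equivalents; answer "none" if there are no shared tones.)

Gb

G♭mM7: Gb Bbb Db F
Fbadd9: Fb Ab Cb Gb
Common to both → Gb.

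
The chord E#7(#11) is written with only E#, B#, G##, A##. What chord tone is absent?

D#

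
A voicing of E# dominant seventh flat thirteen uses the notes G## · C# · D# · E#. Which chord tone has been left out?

B#

E# dominant seventh flat thirteen = E#, G##, B#, D#, C#. The voicing lacks the 5th (perfect 5th), B#.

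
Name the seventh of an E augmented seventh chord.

E augmented seventh is built on E; its 7th is a minor 7th above the root.
A seventh above E uses the letter D, and the minor 7th above E is D.

D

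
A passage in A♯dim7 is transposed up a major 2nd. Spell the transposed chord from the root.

B# – D# – F# – A

A# up a major 2nd → B#. New chord: B# diminished seventh.
B# — root
D# — minor 3rd
F# — diminished 5th
A — diminished 7th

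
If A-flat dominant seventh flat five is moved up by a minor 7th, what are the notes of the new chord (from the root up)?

G♭  B♭  D𝄫  F♭

Transposed root: A♭ → G♭ (minor 7th up). So we spell G♭ dominant seventh flat five:
Root: G♭
Major 3rd (3rd): B♭
Diminished 5th (5th): D𝄫
Minor 7th (7th): F♭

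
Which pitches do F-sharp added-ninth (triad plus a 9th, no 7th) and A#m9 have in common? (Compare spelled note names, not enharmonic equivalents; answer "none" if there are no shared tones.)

F-sharp added-ninth = F#, A#, C#, G#.
A#m9 = A#, C#, E#, G#, B#.
Shared: A#, C#, G#.

A#, C#, G#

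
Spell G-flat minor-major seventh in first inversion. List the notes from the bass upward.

Bbb – Db – F – Gb

G-flat minor-major seventh = Gb–Bbb–Db–F; first inversion → third (Bbb) lowest.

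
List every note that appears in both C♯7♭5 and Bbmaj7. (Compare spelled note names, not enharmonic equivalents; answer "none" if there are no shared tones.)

C♯7♭5 = C#, E#, G, B.
Bbmaj7 = Bb, D, F, A.
Shared: none.

none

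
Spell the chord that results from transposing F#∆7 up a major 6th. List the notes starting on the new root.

D#, F##, A#, C##

Transposed root: F# → D# (major 6th up). So we spell D# major seventh:
root → D#
3rd (major 3rd) → F##
5th (perfect 5th) → A#
7th (major 7th) → C##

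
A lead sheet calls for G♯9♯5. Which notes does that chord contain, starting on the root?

G♯9♯5 is a dominant ninth sharp five built on G#.
G# — root
B# — major 3rd
D## — augmented 5th
F# — minor 7th
A# — major 9th

G#, B#, D##, F#, A#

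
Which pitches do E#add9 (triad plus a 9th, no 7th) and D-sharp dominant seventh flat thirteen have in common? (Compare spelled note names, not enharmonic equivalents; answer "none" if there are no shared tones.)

E#add9: E# G## B# F##
D-sharp dominant seventh flat thirteen: D# F## A# C# B
Common to both → F##.

F##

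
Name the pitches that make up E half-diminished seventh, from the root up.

E half-diminished seventh: half-diminished seventh on E.
Root: E
Minor 3rd (3rd): G
Diminished 5th (5th): Bb
Minor 7th (7th): D

E  G  Bb  D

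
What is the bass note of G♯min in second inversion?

G♯min in root position is G#–B–D#.
Second inversion places the fifth in the bass, which is D#.

D#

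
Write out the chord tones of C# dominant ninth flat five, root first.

C#  E#  G  B  D#

Root C#, quality dominant ninth flat five:
C# — root
E# — major 3rd
G — diminished 5th
B — minor 7th
D# — major 9th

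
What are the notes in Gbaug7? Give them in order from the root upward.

Gb  Bb  D  Fb

Root Gb, quality augmented seventh:
Gb — root
Bb — major 3rd
D — augmented 5th
Fb — minor 7th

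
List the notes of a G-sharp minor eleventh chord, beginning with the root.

G-sharp, B, D-sharp, F-sharp, A-sharp, C-sharp

G-sharp minor eleventh: minor eleventh on G-sharp.
G-sharp — root
B — minor 3rd
D-sharp — perfect 5th
F-sharp — minor 7th
A-sharp — major 9th
C-sharp — perfect 11th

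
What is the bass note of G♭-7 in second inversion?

G♭-7 = G♭–B𝄫–D♭–F♭. Second inversion → fifth in the bass = D♭.

D♭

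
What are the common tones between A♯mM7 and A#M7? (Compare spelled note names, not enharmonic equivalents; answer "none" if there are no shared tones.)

A♯mM7: A# C# E# G##
A#M7: A# C## E# G##
Common to both → A#, E#, G##.

A#, E#, G##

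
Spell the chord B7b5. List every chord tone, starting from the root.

Root B, quality dominant seventh flat five:
Root: B
Major 3rd (3rd): D#
Diminished 5th (5th): F
Minor 7th (7th): A

B – D# – F – A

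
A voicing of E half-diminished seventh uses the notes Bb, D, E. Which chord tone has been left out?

G

E half-diminished seventh = E, G, Bb, D. The voicing lacks the 3rd (minor 3rd), G.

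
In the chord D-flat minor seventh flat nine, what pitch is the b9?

Root of D-flat minor seventh flat nine = D♭. The 9th is a minor 9th: D♭ up a minor 9th → E𝄫.

E𝄫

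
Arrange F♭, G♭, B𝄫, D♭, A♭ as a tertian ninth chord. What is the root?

G♭

Arranged so that each adjacent pair is a third by letter name: G♭ – B𝄫 – D♭ – F♭ – A♭.
The bottom of that stack, G♭, is the root (this is G♭ minor ninth).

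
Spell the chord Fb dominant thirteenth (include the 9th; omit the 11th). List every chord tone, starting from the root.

F♭, A♭, C♭, E𝄫, G♭, D♭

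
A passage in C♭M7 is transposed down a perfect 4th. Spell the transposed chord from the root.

Cb down a perfect 4th → Gb. New chord: Gb major seventh.
Root: Gb
Major 3rd (3rd): Bb
Perfect 5th (5th): Db
Major 7th (7th): F

Gb, Bb, Db, F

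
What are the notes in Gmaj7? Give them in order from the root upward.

Root G, quality major seventh:
Root: G
Major 3rd (3rd): B
Perfect 5th (5th): D
Major 7th (7th): F♯

G, B, D, F♯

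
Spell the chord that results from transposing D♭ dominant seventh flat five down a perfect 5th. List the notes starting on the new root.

G-flat, B-flat, D-double-flat, F-flat

Transposed root: D-flat → G-flat (perfect 5th down). So we spell G-flat dominant seventh flat five:
- root: G-flat
- major 3rd: B-flat
- diminished 5th: D-double-flat
- minor 7th: F-flat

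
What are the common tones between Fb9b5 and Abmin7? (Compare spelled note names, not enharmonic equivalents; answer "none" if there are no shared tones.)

Fb9b5: Fb Ab Cbb Ebb Gb
Abmin7: Ab Cb Eb Gb
Common to both → Ab, Gb.

Ab Gb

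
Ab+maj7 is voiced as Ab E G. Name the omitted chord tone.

C

The full Ab+maj7 chord is Ab, C, E, G.
Comparing with the voicing, the major 3rd (3rd) — C — is absent.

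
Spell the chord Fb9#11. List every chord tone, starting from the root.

Fb9#11: dominant ninth sharp eleven on Fb.
root → Fb
3rd (major 3rd) → Ab
5th (perfect 5th) → Cb
7th (minor 7th) → Ebb
9th (major 9th) → Gb
11th (augmented 11th) → Bb

Fb – Ab – Cb – Ebb – Gb – Bb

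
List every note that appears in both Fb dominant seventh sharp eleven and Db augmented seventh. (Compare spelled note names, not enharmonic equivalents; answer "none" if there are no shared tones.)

C-flat

Fb dominant seventh sharp eleven = F-flat, A-flat, C-flat, E-double-flat, B-flat.
Db augmented seventh = D-flat, F, A, C-flat.
Shared: C-flat.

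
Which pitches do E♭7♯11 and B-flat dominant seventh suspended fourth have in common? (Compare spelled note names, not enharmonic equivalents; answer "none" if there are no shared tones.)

Eb  Bb

E♭7♯11 = Eb, G, Bb, Db, A.
B-flat dominant seventh suspended fourth = Bb, Eb, F, Ab.
Shared: Eb, Bb.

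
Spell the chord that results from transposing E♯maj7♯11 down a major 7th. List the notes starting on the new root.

F#, A#, C#, E#, B#

E# down a major 7th → F#. New chord: F# major seventh sharp eleven.
root → F#
3rd (major 3rd) → A#
5th (perfect 5th) → C#
7th (major 7th) → E#
11th (augmented 11th) → B#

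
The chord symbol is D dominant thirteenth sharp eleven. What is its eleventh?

G-sharp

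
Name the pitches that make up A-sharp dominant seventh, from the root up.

A-sharp, C-double-sharp, E-sharp, G-sharp

A-sharp dominant seventh: dominant seventh on A-sharp.
- root: A-sharp
- major 3rd: C-double-sharp
- perfect 5th: E-sharp
- minor 7th: G-sharp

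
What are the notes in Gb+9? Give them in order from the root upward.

Gb+9: dominant ninth sharp five on G♭.
root → G♭
3rd (major 3rd) → B♭
5th (augmented 5th) → D
7th (minor 7th) → F♭
9th (major 9th) → A♭

G♭  B♭  D  F♭  A♭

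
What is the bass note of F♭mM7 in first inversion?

Abb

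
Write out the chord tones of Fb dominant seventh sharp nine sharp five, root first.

Fb – Ab – C – Ebb – G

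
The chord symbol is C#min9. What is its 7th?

Root of C#min9 = C#. The 7th is a minor 7th: C# up a minor 7th → B.

B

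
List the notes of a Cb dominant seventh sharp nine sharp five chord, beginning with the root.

Cb dominant seventh sharp nine sharp five is a dominant seventh sharp nine sharp five built on C-flat.
root → C-flat
3rd (major 3rd) → E-flat
5th (augmented 5th) → G
7th (minor 7th) → B-double-flat
9th (augmented 9th) → D

C-flat, E-flat, G, B-double-flat, D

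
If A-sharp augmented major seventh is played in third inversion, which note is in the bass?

A-sharp augmented major seventh in root position is A#–C##–E##–G##.
Third inversion places the seventh in the bass, which is G##.

G##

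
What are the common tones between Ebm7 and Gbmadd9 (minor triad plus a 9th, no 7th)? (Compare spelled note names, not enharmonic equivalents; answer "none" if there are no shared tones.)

Gb, Db

Ebm7: Eb Gb Bb Db
Gbmadd9: Gb Bbb Db Ab
Common to both → Gb, Db.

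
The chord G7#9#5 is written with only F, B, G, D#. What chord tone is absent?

A#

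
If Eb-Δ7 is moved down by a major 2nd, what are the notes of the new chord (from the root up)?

Eb down a major 2nd → Db. New chord: Db minor-major seventh.
Root: Db
Minor 3rd (3rd): Fb
Perfect 5th (5th): Ab
Major 7th (7th): C

Db  Fb  Ab  C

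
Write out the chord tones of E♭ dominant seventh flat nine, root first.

E♭ dominant seventh flat nine is a dominant seventh flat nine built on Eb.
Eb — root
G — major 3rd
Bb — perfect 5th
Db — minor 7th
Fb — minor 9th

Eb  G  Bb  Db  Fb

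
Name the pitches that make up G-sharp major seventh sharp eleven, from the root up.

Root G♯, quality major seventh sharp eleven:
- root: G♯
- major 3rd: B♯
- perfect 5th: D♯
- major 7th: F𝄪
- augmented 11th: C𝄪

G♯ B♯ D♯ F𝄪 C𝄪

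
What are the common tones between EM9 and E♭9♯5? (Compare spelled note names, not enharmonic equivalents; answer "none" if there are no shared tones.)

EM9: E G♯ B D♯ F♯
E♭9♯5: E♭ G B D♭ F
Common to both → B.

B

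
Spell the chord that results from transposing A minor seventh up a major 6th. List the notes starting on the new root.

F# A C# E

A major 6th up from A is F#, so the new chord is F# minor seventh.
Root: F#
Minor 3rd (3rd): A
Perfect 5th (5th): C#
Minor 7th (7th): E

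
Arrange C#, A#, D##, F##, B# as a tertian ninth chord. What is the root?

B#

Arranged so that each adjacent pair is a third by letter name: B# – D## – F## – A# – C#.
The bottom of that stack, B#, is the root (this is B# dominant seventh flat nine).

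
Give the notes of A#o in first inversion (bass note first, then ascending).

C#  E  A#

In root position, A#o is A#–C#–E.
First inversion puts the third (C#) in the bass.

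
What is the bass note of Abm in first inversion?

C♭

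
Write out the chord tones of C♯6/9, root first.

Root C♯, quality six-nine:
- root: C♯
- major 3rd: E♯
- perfect 5th: G♯
- major 6th: A♯
- major 9th: D♯

C♯, E♯, G♯, A♯, D♯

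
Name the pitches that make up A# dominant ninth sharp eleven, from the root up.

A# dominant ninth sharp eleven is a dominant ninth sharp eleven built on A♯.
root → A♯
3rd (major 3rd) → C𝄪
5th (perfect 5th) → E♯
7th (minor 7th) → G♯
9th (major 9th) → B♯
11th (augmented 11th) → D𝄪

A♯  C𝄪  E♯  G♯  B♯  D𝄪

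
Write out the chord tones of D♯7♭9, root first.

D♯7♭9: dominant seventh flat nine on D#.
root → D#
3rd (major 3rd) → F##
5th (perfect 5th) → A#
7th (minor 7th) → C#
9th (minor 9th) → E

D#, F##, A#, C#, E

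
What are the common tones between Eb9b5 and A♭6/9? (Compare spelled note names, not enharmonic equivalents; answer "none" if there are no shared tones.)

Eb F

Eb9b5: Eb G Bbb Db F
A♭6/9: Ab C Eb F Bb
Common to both → Eb, F.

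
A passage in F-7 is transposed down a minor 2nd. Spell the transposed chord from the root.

A minor 2nd down from F is E, so the new chord is E minor seventh.
E — root
G — minor 3rd
B — perfect 5th
D — minor 7th

E, G, B, D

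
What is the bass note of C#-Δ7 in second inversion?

C#-Δ7 in root position is C#–E–G#–B#.
Second inversion places the fifth in the bass, which is G#.

G#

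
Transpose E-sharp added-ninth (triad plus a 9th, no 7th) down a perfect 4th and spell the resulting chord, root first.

A perfect 4th down from E-sharp is B-sharp, so the new chord is B-sharp added-ninth.
Root: B-sharp
Major 3rd (3rd): D-double-sharp
Perfect 5th (5th): F-double-sharp
Major 9th (9th): C-double-sharp

B-sharp  D-double-sharp  F-double-sharp  C-double-sharp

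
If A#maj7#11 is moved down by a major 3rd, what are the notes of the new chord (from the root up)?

A# down a major 3rd → F#. New chord: F# major seventh sharp eleven.
F# — root
A# — major 3rd
C# — perfect 5th
E# — major 7th
B# — augmented 11th

F# – A# – C# – E# – B#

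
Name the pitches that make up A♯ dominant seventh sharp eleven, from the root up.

A♯ dominant seventh sharp eleven: dominant seventh sharp eleven on A-sharp.
Root: A-sharp
Major 3rd (3rd): C-double-sharp
Perfect 5th (5th): E-sharp
Minor 7th (7th): G-sharp
Augmented 11th (11th): D-double-sharp

A-sharp C-double-sharp E-sharp G-sharp D-double-sharp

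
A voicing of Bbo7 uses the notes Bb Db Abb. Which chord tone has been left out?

Fb

Bbo7 = Bb, Db, Fb, Abb. The voicing lacks the 5th (diminished 5th), Fb.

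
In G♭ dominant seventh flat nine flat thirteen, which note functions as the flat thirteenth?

G♭ dominant seventh flat nine flat thirteen is built on G-flat; its 13th is a minor 13th above the root.
A sixth above G uses the letter E, and the minor 13th above G-flat is E-double-flat.

E-double-flat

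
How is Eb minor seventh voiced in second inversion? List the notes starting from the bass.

B-flat – D-flat – E-flat – G-flat

Eb minor seventh = E-flat–G-flat–B-flat–D-flat; second inversion → fifth (B-flat) lowest.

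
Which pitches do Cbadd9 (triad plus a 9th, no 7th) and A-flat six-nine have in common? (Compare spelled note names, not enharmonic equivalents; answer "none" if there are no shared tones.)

Eb

Cbadd9: Cb Eb Gb Db
A-flat six-nine: Ab C Eb F Bb
Common to both → Eb.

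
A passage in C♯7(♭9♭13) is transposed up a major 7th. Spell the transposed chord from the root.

Transposed root: C# → B# (major 7th up). So we spell B# dominant seventh flat nine flat thirteen:
B# — root
D## — major 3rd
F## — perfect 5th
A# — minor 7th
C# — minor 9th
G# — minor 13th

B# – D## – F## – A# – C# – G#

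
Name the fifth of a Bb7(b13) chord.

F

Bb7(b13) is built on B♭; its 5th is a perfect 5th above the root.
A fifth above B uses the letter F, and the perfect 5th above B♭ is F.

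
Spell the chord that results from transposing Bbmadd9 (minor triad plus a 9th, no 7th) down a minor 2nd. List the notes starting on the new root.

A – C – E – B

A minor 2nd down from Bb is A, so the new chord is A minor added-ninth.
Root: A
Minor 3rd (3rd): C
Perfect 5th (5th): E
Major 9th (9th): B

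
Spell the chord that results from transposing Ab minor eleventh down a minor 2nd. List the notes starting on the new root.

G, Bb, D, F, A, C

Transposed root: Ab → G (minor 2nd down). So we spell G minor eleventh:
- root: G
- minor 3rd: Bb
- perfect 5th: D
- minor 7th: F
- major 9th: A
- perfect 11th: C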